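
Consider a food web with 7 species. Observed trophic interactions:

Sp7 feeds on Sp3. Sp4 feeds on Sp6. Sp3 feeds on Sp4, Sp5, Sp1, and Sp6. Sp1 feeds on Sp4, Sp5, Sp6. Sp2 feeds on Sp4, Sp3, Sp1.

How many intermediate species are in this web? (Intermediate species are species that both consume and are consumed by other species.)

Intermediate species (has both prey and predators): Sp4, Sp1, Sp3.
Count: 3.

3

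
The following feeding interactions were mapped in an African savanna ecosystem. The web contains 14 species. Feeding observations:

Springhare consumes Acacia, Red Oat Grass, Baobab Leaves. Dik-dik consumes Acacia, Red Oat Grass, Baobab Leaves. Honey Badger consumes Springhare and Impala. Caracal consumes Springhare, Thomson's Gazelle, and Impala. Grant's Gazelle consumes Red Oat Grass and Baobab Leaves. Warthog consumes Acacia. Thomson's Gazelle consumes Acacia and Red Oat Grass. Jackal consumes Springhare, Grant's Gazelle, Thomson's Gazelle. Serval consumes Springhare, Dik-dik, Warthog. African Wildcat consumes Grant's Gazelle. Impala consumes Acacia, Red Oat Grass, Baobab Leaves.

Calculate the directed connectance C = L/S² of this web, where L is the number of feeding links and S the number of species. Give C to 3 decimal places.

The web has S = 14 species and L = 26 feeding links.
C = L / S² = 26 / 196 = 0.1327 ≈ 0.133.

C = 0.133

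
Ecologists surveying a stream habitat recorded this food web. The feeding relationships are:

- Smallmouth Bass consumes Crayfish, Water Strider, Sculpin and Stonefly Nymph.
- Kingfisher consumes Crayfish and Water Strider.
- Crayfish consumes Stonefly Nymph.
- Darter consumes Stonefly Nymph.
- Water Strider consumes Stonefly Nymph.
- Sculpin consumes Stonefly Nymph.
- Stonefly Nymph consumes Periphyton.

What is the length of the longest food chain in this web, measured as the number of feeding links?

One longest chain: Periphyton → Stonefly Nymph → Water Strider → Smallmouth Bass.
It has 4 species and 3 links.

3 links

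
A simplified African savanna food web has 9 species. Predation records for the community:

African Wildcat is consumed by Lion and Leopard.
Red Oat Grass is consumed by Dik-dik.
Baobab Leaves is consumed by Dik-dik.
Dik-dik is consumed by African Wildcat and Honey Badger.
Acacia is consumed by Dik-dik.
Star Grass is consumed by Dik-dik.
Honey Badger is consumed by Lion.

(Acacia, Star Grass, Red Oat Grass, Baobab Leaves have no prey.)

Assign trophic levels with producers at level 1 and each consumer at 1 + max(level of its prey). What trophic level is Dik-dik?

Acacia is a producer → level 1.
Dik-dik eats Acacia (level 1); other prey at levels: Star Grass 1, Red Oat Grass 1, Baobab Leaves 1 → level 2.

Trophic level 2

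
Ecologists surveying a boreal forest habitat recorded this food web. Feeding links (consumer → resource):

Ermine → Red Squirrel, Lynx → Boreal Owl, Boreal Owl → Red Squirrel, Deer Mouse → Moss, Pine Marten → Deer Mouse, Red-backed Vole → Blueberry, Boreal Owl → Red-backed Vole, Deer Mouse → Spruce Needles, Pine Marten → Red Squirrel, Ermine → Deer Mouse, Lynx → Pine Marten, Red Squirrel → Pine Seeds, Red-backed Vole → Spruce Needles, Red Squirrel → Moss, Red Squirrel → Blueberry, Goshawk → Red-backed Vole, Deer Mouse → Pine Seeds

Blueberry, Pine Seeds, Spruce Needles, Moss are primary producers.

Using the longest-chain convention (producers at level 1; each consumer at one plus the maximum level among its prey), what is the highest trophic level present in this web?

Producers (level 1): Blueberry, Pine Seeds, Spruce Needles, Moss.
Blueberry → Red Squirrel → Boreal Owl → Lynx gives Lynx level 4.
No species has a prey at level 4, so no species reaches level 5.

4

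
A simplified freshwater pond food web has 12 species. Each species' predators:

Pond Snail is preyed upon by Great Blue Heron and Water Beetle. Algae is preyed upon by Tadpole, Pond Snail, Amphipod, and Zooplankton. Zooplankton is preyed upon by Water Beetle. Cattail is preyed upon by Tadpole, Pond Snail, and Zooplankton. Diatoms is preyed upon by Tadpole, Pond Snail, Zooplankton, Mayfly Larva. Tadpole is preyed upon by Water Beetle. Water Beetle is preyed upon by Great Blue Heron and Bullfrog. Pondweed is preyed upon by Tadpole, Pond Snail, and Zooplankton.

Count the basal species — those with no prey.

Basal species (no prey listed): Cattail, Algae, Pondweed, Diatoms.
Count: 4.

4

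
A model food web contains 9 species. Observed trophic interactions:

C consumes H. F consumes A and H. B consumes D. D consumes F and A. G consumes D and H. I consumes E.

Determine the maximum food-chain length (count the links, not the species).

3 links

One longest chain: H → F → D → G.
It has 4 species and 3 links.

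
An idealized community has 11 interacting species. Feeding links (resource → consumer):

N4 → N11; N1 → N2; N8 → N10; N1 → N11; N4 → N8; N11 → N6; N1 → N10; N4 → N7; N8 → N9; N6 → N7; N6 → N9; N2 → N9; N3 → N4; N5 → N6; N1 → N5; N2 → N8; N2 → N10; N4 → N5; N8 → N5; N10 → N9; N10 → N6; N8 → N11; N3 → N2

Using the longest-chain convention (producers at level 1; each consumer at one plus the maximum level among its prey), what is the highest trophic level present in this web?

Producers (level 1): N1, N3.
N3 → N4 → N8 → N10 → N6 → N7 gives N7 level 6.
No species has a prey at level 6, so no species reaches level 7.

6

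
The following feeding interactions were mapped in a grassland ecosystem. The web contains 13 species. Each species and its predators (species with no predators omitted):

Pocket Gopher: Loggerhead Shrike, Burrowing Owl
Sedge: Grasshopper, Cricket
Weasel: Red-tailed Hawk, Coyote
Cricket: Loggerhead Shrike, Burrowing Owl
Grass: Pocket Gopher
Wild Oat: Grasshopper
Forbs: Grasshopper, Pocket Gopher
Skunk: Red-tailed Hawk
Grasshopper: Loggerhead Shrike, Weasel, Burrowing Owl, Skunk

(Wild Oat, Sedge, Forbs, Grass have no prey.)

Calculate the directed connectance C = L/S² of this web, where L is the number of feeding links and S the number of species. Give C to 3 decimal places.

The web has S = 13 species and L = 17 feeding links.
C = L / S² = 17 / 169 = 0.1006 ≈ 0.101.

C = 0.101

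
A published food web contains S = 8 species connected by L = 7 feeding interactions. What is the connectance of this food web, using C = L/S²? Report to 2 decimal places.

C = 0.11

The web has S = 8 species and L = 7 feeding links.
C = L / S² = 7 / 64 = 0.1094 ≈ 0.11.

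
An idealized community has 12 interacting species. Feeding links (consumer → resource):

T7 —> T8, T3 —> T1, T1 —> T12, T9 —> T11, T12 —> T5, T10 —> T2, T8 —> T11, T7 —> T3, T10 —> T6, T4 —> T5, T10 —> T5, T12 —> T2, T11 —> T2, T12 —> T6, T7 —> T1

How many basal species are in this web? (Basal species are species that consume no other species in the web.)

3

Basal species (no prey listed): T5, T6, T2.
Count: 3.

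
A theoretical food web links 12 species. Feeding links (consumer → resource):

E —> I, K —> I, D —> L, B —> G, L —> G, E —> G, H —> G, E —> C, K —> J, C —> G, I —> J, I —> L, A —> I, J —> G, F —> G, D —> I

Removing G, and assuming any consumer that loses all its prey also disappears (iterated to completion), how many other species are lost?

Remove G.
Round 1: L (all prey gone), C (all prey gone), B (all prey gone), J (all prey gone), F (all prey gone), H (all prey gone) → extinct.
Round 2: I (all prey gone) → extinct.
Round 3: A (all prey gone), D (all prey gone), K (all prey gone), E (all prey gone) → extinct.
No further losses. Total secondary extinctions: 11.

11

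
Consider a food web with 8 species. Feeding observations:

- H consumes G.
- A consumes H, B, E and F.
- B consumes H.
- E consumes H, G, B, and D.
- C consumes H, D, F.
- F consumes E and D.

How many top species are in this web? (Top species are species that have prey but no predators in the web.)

Top species (has prey, but nothing eats it): A, C.
Count: 2.

2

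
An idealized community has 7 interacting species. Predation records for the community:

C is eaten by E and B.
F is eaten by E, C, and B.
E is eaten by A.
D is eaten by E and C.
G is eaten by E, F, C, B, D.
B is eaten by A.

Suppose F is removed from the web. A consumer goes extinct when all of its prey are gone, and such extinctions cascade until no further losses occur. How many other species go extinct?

0

Remove F.
Every predator of it retains at least one other prey: C still has G, D; B still has G, C; E still has G, D, C.
No consumer loses all prey, so no secondary extinctions occur.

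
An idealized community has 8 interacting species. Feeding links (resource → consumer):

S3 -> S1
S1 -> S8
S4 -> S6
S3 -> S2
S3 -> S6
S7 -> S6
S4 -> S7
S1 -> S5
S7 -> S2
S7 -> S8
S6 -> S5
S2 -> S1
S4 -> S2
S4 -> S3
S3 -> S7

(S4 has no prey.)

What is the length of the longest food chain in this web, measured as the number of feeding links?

5 links

One longest chain: S4 → S3 → S7 → S2 → S1 → S5.
It has 6 species and 5 links.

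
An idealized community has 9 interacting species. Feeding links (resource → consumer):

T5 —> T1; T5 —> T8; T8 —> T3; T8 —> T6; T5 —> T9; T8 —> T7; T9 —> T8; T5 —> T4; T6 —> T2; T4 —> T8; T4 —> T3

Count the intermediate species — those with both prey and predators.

Intermediate species (has both prey and predators): T9, T4, T8, T6.
Count: 4.

4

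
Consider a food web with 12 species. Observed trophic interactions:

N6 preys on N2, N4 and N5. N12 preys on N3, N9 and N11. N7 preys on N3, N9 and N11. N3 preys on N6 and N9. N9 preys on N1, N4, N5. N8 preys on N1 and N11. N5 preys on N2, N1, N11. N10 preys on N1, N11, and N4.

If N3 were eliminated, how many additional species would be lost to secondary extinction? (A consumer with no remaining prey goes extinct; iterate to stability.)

Remove N3.
Every predator of it retains at least one other prey: N7 still has N11, N9; N12 still has N11, N9.
No consumer loses all prey, so no secondary extinctions occur.

0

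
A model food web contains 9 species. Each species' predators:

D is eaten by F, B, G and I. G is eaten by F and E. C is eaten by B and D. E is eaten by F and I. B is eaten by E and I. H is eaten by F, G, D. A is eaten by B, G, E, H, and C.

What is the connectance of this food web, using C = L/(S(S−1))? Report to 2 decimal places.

C = 0.28

The web has S = 9 species and L = 20 feeding links.
C = L / (S(S−1)) = 20 / 72 = 0.2778 ≈ 0.28.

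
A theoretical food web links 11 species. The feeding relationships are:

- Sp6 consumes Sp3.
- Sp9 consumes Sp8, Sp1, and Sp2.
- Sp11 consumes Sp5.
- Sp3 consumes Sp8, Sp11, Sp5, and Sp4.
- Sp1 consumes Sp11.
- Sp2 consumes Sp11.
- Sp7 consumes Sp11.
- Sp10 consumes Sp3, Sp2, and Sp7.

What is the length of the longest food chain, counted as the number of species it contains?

One longest chain: Sp5 → Sp11 → Sp1 → Sp9.
It has 4 species and 3 links.

4 species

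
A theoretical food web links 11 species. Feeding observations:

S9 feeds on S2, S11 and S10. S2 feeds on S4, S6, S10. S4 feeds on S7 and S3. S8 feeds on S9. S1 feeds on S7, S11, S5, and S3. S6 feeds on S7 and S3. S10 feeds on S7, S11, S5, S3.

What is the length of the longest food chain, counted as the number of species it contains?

5 species

One longest chain: S7 → S4 → S2 → S9 → S8.
It has 5 species and 4 links.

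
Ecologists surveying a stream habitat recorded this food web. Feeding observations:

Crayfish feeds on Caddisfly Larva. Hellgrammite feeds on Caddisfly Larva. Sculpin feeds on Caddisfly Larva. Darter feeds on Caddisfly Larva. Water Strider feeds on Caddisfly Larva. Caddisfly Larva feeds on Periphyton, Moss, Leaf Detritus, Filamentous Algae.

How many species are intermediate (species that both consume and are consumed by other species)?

1

Intermediate species (has both prey and predators): Caddisfly Larva.
Count: 1.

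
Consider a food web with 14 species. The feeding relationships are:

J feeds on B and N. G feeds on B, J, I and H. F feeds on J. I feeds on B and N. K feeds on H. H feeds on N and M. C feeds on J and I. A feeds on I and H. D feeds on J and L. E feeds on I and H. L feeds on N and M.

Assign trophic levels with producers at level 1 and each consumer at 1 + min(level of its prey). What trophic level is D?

M is a producer → level 1.
L eats M → level 2.
D eats L → level 3.
No prey of D is below level 2, so 3 is the minimum.

Trophic level 3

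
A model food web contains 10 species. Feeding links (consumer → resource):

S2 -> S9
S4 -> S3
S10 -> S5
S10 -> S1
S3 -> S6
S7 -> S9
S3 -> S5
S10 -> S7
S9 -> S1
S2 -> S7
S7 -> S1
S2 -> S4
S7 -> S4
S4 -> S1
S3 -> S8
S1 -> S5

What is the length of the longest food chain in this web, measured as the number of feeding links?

One longest chain: S5 → S1 → S9 → S7 → S2.
It has 5 species and 4 links.

4 links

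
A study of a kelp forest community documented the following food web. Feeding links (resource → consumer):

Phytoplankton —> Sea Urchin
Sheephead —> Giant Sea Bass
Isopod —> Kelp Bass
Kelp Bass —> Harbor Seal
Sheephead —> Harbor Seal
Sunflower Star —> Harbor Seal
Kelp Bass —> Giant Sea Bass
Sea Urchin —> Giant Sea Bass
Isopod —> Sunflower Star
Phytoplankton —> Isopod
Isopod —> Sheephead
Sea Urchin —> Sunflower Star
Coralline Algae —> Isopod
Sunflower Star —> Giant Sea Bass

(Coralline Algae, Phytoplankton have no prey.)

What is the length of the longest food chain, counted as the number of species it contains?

4 species

One longest chain: Coralline Algae → Isopod → Sheephead → Giant Sea Bass.
It has 4 species and 3 links.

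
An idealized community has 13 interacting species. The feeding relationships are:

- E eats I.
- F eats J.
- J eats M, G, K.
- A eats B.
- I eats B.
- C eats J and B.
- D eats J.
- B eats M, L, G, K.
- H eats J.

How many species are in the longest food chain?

One longest chain: K → B → I → E.
It has 4 species and 3 links.

4 species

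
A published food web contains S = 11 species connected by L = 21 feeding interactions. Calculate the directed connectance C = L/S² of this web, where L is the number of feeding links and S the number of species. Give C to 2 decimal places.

The web has S = 11 species and L = 21 feeding links.
C = L / S² = 21 / 121 = 0.1736 ≈ 0.17.

C = 0.17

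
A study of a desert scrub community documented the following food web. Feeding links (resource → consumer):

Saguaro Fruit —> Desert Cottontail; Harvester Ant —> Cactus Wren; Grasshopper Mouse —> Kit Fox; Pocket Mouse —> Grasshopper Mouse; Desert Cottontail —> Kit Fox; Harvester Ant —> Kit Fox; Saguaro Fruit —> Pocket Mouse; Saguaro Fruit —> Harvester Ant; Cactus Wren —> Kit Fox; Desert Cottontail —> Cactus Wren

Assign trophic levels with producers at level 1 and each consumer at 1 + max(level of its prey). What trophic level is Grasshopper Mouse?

Trophic level 3

Saguaro Fruit is a producer → level 1.
Pocket Mouse eats Saguaro Fruit → level 2.
Grasshopper Mouse eats Pocket Mouse → level 3.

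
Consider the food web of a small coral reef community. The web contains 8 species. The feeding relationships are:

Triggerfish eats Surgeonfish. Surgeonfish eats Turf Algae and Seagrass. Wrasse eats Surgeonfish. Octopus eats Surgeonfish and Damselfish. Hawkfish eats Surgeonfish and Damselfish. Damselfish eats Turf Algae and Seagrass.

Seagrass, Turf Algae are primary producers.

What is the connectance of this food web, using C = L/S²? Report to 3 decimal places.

C = 0.156

The web has S = 8 species and L = 10 feeding links.
C = L / S² = 10 / 64 = 0.1562 ≈ 0.156.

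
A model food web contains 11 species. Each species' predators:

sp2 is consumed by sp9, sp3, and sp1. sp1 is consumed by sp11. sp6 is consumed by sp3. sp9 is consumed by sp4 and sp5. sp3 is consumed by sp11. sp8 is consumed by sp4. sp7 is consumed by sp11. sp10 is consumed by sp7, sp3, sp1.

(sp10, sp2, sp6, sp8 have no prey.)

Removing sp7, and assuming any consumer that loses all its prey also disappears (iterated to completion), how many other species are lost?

Remove sp7.
Every predator of it retains at least one other prey: sp11 still has sp3, sp1.
No consumer loses all prey, so no secondary extinctions occur.

0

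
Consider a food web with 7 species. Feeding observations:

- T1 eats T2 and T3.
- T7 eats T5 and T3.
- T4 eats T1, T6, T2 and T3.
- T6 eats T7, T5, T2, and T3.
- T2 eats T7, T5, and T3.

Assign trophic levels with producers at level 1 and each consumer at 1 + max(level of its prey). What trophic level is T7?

T3 is a producer → level 1.
T7 eats T3 (level 1); other prey at levels: T5 1 → level 2.

Trophic level 2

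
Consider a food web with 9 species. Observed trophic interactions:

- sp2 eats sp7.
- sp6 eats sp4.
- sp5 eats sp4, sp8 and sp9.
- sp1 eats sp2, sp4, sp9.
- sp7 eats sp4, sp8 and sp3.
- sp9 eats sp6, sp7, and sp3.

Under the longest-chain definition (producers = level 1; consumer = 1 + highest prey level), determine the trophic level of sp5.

Trophic level 4

sp4 is a producer → level 1.
sp6 eats sp4 → level 2.
sp9 eats sp6 (level 2); other prey at levels: sp3 1, sp7 2 → level 3.
sp5 eats sp9 (level 3); other prey at levels: sp4 1, sp8 1 → level 4.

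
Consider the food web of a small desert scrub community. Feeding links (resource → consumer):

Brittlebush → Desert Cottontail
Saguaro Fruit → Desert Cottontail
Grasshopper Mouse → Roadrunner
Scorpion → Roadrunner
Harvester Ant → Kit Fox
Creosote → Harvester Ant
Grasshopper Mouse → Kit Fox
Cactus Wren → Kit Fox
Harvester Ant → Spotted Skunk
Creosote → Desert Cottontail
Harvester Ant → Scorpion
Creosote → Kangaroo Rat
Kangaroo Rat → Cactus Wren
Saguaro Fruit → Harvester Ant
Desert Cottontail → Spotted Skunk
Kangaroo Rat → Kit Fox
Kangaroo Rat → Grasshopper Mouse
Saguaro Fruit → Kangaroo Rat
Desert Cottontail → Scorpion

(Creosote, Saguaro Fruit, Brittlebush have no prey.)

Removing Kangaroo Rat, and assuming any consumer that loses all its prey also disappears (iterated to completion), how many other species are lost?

2

Remove Kangaroo Rat.
Round 1: Grasshopper Mouse (all prey gone), Cactus Wren (all prey gone) → extinct.
No further losses. Total secondary extinctions: 2.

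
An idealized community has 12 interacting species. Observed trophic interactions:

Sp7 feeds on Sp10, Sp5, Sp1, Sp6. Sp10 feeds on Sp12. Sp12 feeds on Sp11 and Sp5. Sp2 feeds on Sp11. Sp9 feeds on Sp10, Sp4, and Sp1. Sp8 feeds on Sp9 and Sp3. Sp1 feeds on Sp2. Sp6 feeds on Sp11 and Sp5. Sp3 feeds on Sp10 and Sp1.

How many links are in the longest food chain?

4 links

One longest chain: Sp5 → Sp12 → Sp10 → Sp9 → Sp8.
It has 5 species and 4 links.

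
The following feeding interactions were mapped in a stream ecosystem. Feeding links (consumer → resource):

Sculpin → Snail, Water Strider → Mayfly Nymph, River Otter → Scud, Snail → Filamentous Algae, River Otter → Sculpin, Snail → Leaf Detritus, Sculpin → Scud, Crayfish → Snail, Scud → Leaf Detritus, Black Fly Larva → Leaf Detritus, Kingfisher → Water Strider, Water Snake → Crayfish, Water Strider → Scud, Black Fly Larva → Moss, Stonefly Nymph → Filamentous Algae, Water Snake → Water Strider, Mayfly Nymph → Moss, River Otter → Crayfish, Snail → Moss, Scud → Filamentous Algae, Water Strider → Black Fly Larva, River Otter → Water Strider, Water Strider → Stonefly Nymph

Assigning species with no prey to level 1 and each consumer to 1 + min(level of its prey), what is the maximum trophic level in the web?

Basal resources (level 1): Leaf Detritus, Filamentous Algae, Moss.
Following each consumer down to its lowest-level prey: Moss → Mayfly Nymph → Water Strider → Kingfisher (levels 1 through 4).
All prey of Kingfisher (Water Strider 3) are at level 3 or above, so Kingfisher is at level 1 + 3 = 4.
Every consumer has at least one prey at level 3 or below, so none exceeds level 4.

4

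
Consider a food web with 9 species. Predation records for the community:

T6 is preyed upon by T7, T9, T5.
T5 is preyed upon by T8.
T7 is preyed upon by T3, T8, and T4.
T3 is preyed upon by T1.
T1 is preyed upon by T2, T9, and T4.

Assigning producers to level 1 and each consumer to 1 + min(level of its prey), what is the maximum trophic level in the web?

Producers (level 1): T6.
Following each consumer down to its lowest-level prey: T6 → T7 → T3 → T1 → T2 (levels 1 through 5).
All prey of T2 (T1 4) are at level 4 or above, so T2 is at level 1 + 4 = 5.
Every consumer has at least one prey at level 4 or below, so none exceeds level 5.

5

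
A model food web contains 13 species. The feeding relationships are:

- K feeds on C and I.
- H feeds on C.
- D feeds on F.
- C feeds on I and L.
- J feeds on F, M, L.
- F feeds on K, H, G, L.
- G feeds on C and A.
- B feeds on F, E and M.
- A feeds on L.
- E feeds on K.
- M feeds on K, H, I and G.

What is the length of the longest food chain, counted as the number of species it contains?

5 species

One longest chain: L → C → K → F → D.
It has 5 species and 4 links.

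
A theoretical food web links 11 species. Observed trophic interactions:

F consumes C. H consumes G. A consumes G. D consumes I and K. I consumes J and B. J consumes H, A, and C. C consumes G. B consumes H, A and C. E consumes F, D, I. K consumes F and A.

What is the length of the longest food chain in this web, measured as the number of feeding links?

5 links

One longest chain: G → C → F → K → D → E.
It has 6 species and 5 links.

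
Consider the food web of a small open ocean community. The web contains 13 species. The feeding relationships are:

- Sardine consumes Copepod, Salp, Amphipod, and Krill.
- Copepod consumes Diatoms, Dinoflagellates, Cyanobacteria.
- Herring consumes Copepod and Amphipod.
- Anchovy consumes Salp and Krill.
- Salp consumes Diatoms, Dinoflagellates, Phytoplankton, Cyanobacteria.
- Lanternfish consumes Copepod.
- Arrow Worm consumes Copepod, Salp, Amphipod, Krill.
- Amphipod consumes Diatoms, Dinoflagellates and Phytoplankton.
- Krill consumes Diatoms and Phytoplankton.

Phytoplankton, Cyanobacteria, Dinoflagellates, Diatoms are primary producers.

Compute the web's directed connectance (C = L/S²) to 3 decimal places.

C = 0.148

The web has S = 13 species and L = 25 feeding links.
C = L / S² = 25 / 169 = 0.1479 ≈ 0.148.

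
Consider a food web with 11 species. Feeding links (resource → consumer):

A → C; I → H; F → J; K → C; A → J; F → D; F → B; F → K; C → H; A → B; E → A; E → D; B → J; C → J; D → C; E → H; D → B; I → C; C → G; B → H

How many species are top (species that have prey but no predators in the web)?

Top species (has prey, but nothing eats it): G, H, J.
Count: 3.

3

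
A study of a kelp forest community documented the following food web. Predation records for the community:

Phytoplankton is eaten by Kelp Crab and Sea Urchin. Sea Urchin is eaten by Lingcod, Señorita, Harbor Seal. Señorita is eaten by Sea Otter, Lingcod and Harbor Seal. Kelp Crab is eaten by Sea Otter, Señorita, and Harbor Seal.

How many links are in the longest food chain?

3 links

One longest chain: Phytoplankton → Kelp Crab → Señorita → Sea Otter.
It has 4 species and 3 links.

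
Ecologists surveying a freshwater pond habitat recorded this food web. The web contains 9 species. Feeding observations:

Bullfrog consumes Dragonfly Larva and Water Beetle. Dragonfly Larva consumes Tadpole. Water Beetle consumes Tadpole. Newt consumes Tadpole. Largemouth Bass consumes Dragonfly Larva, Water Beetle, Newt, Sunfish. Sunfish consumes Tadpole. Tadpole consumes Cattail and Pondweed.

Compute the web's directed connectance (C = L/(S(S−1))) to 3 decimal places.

The web has S = 9 species and L = 12 feeding links.
C = L / (S(S−1)) = 12 / 72 = 0.1667 ≈ 0.167.

C = 0.167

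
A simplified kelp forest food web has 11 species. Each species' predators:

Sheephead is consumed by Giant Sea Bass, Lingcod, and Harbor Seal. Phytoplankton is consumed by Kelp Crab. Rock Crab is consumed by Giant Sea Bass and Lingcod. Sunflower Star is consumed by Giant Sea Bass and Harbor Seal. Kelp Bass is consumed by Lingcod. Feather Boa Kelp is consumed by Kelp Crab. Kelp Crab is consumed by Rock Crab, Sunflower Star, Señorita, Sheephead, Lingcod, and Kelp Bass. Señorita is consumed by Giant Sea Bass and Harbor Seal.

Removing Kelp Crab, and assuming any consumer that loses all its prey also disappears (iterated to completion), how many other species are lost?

8

Remove Kelp Crab.
Round 1: Sunflower Star (all prey gone), Rock Crab (all prey gone), Kelp Bass (all prey gone), Sheephead (all prey gone), Señorita (all prey gone) → extinct.
Round 2: Harbor Seal (all prey gone), Giant Sea Bass (all prey gone), Lingcod (all prey gone) → extinct.
No further losses. Total secondary extinctions: 8.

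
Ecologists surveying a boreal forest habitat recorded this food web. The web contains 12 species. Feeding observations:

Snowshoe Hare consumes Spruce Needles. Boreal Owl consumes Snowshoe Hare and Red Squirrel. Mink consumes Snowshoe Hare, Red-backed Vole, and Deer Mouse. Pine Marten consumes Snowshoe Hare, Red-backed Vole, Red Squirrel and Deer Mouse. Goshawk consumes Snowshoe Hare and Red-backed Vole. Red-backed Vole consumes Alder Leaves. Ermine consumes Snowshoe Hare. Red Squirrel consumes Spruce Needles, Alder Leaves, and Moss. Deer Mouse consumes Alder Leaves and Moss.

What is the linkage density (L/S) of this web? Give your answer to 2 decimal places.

There are L = 19 links among S = 12 species.
L/S = 19/12 = 1.5833 ≈ 1.58.

L/S = 1.58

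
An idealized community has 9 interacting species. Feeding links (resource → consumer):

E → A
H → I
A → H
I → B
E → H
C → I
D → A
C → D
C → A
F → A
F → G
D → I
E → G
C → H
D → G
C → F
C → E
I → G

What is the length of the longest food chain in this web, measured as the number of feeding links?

One longest chain: C → D → A → H → I → G.
It has 6 species and 5 links.

5 links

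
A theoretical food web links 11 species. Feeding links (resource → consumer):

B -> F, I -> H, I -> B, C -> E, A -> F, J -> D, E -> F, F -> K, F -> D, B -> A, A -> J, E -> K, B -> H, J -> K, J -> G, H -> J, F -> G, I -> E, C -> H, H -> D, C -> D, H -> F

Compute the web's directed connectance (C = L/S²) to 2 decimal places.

The web has S = 11 species and L = 22 feeding links.
C = L / S² = 22 / 121 = 0.1818 ≈ 0.18.

C = 0.18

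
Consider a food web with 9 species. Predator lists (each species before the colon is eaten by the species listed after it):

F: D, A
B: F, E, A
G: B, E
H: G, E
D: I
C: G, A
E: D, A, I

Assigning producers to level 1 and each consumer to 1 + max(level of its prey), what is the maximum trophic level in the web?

6

Producers (level 1): H, C.
H → G → B → F → D → I gives I level 6.
No species has a prey at level 6, so no species reaches level 7.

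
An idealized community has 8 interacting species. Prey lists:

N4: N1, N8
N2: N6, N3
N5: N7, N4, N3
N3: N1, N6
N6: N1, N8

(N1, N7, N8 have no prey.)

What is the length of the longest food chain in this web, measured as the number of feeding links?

One longest chain: N1 → N6 → N3 → N2.
It has 4 species and 3 links.

3 links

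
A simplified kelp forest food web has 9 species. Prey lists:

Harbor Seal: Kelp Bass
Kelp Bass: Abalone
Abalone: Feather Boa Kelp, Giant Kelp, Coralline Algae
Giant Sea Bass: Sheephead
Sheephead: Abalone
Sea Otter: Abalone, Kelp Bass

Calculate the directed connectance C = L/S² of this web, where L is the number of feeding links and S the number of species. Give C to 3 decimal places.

C = 0.111

The web has S = 9 species and L = 9 feeding links.
C = L / S² = 9 / 81 = 0.1111 ≈ 0.111.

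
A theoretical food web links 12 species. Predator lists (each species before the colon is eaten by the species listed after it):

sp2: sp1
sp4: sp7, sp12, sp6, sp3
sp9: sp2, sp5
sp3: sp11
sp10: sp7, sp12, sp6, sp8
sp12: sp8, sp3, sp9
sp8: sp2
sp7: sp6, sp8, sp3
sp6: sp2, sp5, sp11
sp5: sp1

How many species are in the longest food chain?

5 species

One longest chain: sp10 → sp7 → sp6 → sp2 → sp1.
It has 5 species and 4 links.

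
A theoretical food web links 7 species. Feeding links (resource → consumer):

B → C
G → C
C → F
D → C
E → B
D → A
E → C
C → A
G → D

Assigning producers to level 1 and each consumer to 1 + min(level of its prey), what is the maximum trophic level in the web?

3

Producers (level 1): G, E.
Following each consumer down to its lowest-level prey: G → C → F (levels 1 through 3).
All prey of F (C 2) are at level 2 or above, so F is at level 1 + 2 = 3.
Every consumer has at least one prey at level 2 or below, so none exceeds level 3.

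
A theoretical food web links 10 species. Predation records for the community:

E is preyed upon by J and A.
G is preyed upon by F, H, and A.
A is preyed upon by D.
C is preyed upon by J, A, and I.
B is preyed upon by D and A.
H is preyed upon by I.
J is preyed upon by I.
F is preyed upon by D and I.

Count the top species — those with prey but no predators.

2

Top species (has prey, but nothing eats it): I, D.
Count: 2.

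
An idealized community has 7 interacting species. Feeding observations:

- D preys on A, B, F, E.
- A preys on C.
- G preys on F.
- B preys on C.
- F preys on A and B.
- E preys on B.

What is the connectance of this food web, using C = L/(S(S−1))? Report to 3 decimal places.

The web has S = 7 species and L = 10 feeding links.
C = L / (S(S−1)) = 10 / 42 = 0.2381 ≈ 0.238.

C = 0.238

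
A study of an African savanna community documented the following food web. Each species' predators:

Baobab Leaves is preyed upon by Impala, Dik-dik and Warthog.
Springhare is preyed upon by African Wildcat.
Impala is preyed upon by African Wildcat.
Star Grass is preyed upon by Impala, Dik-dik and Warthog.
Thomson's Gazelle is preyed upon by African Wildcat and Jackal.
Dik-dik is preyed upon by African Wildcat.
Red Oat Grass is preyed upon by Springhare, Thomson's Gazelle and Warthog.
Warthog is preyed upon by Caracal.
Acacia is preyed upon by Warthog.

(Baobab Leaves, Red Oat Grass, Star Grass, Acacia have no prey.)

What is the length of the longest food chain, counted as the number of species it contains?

3 species

One longest chain: Red Oat Grass → Thomson's Gazelle → Jackal.
It has 3 species and 2 links.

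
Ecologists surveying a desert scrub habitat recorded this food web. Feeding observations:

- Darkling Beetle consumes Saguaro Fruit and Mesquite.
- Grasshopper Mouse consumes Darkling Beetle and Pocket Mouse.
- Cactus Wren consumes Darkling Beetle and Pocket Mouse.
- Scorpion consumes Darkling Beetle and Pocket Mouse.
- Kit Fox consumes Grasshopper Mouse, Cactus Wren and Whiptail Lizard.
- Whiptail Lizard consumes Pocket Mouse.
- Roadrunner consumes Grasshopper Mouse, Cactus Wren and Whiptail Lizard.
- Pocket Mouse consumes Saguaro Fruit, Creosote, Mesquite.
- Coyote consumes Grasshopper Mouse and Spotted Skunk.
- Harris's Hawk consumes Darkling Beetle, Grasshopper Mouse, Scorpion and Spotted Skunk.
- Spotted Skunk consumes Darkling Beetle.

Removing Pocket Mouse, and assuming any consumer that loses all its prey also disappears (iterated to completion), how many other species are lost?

1

Remove Pocket Mouse.
Round 1: Whiptail Lizard (all prey gone) → extinct.
No further losses. Total secondary extinctions: 1.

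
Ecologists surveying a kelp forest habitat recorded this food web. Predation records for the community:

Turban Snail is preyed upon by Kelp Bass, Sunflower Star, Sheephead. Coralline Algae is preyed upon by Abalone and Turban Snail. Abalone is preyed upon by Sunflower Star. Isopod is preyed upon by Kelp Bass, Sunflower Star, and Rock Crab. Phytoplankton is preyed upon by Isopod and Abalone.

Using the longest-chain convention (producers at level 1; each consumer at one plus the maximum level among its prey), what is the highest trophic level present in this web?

3

Producers (level 1): Coralline Algae, Phytoplankton.
Phytoplankton → Isopod → Rock Crab gives Rock Crab level 3.
No species has a prey at level 3, so no species reaches level 4.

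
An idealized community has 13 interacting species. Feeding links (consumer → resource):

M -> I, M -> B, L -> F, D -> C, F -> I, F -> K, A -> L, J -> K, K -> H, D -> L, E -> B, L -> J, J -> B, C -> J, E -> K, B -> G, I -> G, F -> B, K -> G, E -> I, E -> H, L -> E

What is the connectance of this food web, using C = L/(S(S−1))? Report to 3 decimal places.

The web has S = 13 species and L = 22 feeding links.
C = L / (S(S−1)) = 22 / 156 = 0.1410 ≈ 0.141.

C = 0.141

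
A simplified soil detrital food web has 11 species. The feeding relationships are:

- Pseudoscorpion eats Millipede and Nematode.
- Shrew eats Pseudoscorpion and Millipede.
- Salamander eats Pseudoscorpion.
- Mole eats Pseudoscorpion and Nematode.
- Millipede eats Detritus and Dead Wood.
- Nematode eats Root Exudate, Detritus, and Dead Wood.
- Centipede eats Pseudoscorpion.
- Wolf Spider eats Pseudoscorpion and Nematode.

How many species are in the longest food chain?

4 species

One longest chain: Dead Wood → Nematode → Pseudoscorpion → Mole.
It has 4 species and 3 links.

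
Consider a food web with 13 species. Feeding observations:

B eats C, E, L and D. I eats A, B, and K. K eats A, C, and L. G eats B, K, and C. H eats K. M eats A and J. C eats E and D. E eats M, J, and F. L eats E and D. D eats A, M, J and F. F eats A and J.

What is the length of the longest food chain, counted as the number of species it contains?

One longest chain: A → M → E → L → K → G.
It has 6 species and 5 links.

6 species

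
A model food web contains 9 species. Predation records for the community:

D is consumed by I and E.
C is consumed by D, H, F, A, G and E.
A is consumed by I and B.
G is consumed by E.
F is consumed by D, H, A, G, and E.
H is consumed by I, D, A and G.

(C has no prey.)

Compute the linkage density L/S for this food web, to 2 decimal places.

There are L = 20 links among S = 9 species.
L/S = 20/9 = 2.2222 ≈ 2.22.

L/S = 2.22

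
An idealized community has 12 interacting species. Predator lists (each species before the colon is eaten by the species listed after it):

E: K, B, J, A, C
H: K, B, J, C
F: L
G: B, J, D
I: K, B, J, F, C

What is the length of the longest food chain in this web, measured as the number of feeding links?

2 links

One longest chain: I → F → L.
It has 3 species and 2 links.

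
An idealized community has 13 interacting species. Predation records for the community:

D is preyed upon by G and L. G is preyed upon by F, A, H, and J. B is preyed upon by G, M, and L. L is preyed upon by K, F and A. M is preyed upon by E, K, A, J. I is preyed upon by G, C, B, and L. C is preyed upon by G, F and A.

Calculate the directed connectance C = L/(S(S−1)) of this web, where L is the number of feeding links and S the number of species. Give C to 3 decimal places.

C = 0.147

The web has S = 13 species and L = 23 feeding links.
C = L / (S(S−1)) = 23 / 156 = 0.1474 ≈ 0.147.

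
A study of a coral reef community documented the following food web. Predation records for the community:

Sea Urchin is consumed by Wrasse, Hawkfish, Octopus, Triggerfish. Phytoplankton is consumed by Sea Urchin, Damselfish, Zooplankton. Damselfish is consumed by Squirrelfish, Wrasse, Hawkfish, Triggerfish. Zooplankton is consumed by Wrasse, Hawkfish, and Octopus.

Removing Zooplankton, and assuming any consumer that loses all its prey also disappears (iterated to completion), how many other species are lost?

Remove Zooplankton.
Every predator of it retains at least one other prey: Octopus still has Sea Urchin; Hawkfish still has Damselfish, Sea Urchin; Wrasse still has Damselfish, Sea Urchin.
No consumer loses all prey, so no secondary extinctions occur.

0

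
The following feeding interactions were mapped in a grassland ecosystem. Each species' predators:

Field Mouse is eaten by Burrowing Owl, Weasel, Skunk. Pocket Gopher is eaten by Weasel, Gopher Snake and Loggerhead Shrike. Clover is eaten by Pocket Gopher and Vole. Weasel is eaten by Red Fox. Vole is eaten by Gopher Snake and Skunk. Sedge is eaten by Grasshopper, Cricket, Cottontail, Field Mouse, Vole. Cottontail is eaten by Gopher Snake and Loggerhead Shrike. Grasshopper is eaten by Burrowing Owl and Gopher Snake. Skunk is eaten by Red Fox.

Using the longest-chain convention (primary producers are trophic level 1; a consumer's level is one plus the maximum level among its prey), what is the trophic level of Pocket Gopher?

Clover is a producer → level 1.
Pocket Gopher eats Clover → level 2.

Trophic level 2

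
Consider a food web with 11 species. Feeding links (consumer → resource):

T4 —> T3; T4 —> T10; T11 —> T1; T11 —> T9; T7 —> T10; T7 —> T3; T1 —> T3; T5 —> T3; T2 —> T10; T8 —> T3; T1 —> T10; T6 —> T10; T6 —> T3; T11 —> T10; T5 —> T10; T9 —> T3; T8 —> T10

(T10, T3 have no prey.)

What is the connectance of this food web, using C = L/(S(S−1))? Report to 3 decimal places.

The web has S = 11 species and L = 17 feeding links.
C = L / (S(S−1)) = 17 / 110 = 0.1545 ≈ 0.155.

C = 0.155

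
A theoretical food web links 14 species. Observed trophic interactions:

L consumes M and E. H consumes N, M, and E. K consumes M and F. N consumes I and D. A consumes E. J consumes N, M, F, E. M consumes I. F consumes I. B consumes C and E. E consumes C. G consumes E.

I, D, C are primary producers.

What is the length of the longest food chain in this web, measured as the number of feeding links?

2 links

One longest chain: C → E → H.
It has 3 species and 2 links.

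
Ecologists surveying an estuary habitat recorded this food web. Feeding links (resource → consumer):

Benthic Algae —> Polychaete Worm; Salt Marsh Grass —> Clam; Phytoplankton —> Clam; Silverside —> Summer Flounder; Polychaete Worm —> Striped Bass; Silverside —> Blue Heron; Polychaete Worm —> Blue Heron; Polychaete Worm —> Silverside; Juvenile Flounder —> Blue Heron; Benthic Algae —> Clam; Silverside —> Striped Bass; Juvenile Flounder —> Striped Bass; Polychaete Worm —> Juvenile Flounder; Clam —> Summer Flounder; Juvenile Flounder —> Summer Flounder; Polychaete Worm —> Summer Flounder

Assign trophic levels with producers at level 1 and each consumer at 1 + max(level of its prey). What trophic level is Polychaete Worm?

Benthic Algae is a producer → level 1.
Polychaete Worm eats Benthic Algae → level 2.

Trophic level 2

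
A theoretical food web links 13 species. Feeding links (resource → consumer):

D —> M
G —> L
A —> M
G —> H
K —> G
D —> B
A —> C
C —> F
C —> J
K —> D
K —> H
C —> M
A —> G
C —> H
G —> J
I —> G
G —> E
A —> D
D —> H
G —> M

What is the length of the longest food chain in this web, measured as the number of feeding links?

2 links

One longest chain: K → G → H.
It has 3 species and 2 links.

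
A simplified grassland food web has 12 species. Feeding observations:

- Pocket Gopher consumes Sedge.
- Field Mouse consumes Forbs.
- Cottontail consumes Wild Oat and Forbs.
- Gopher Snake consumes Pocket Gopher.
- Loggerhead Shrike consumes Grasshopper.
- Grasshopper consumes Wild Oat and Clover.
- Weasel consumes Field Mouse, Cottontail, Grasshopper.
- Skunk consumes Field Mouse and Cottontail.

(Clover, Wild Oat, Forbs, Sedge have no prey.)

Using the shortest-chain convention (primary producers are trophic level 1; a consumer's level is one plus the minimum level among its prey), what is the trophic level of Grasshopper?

Trophic level 2

Clover is a producer → level 1.
Grasshopper eats Clover → level 2.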